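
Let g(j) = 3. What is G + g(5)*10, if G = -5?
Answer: 25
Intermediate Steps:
G + g(5)*10 = -5 + 3*10 = -5 + 30 = 25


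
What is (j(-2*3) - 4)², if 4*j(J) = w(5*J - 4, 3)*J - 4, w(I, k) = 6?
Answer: 196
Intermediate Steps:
j(J) = -1 + 3*J/2 (j(J) = (6*J - 4)/4 = (-4 + 6*J)/4 = -1 + 3*J/2)
(j(-2*3) - 4)² = ((-1 + 3*(-2*3)/2) - 4)² = ((-1 + (3/2)*(-6)) - 4)² = ((-1 - 9) - 4)² = (-10 - 4)² = (-14)² = 196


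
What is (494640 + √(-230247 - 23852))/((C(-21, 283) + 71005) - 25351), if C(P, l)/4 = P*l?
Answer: 82440/3647 + I*√254099/21882 ≈ 22.605 + 0.023036*I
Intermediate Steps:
C(P, l) = 4*P*l (C(P, l) = 4*(P*l) = 4*P*l)
(494640 + √(-230247 - 23852))/((C(-21, 283) + 71005) - 25351) = (494640 + √(-230247 - 23852))/((4*(-21)*283 + 71005) - 25351) = (494640 + √(-254099))/((-23772 + 71005) - 25351) = (494640 + I*√254099)/(47233 - 25351) = (494640 + I*√254099)/21882 = (494640 + I*√254099)*(1/21882) = 82440/3647 + I*√254099/21882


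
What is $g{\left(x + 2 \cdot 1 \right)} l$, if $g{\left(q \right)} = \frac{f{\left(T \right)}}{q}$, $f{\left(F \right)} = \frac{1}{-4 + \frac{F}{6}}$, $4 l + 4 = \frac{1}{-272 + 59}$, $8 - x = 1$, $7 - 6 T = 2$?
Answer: $\frac{853}{29607} \approx 0.028811$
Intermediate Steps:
$T = \frac{5}{6}$ ($T = \frac{7}{6} - \frac{1}{3} = \frac{5}{6} \approx 0.83333$)
$x = 7$ ($x = 8 - 1 = 7$)
$l = - \frac{853}{852}$ ($l = -1 + \frac{1}{4 \left(-272 + 59\right)} = -1 + \frac{1}{4 \left(-213\right)} = -1 + \frac{1}{4} \left(- \frac{1}{213}\right) = -1 - \frac{1}{852} = - \frac{853}{852} \approx -1.0012$)
$f{\left(F \right)} = \frac{1}{-4 + \frac{F}{6}}$ ($f{\left(F \right)} = \frac{1}{-4 + F \frac{1}{6}} = \frac{1}{-4 + \frac{F}{6}}$)
$g{\left(q \right)} = - \frac{36}{139 q}$ ($g{\left(q \right)} = \frac{6 \frac{1}{-24 + \frac{5}{6}}}{q} = \frac{6 \frac{1}{- \frac{139}{6}}}{q} = \frac{6 \left(- \frac{6}{139}\right)}{q} = - \frac{36}{139 q}$)
$g{\left(x + 2 \cdot 1 \right)} l = - \frac{36}{139 \left(7 + 2 \cdot 1\right)} \left(- \frac{853}{852}\right) = - \frac{36}{139 \left(7 + 2\right)} \left(- \frac{853}{852}\right) = - \frac{36}{139 \cdot 9} \left(- \frac{853}{852}\right) = \left(- \frac{36}{139}\right) \frac{1}{9} \left(- \frac{853}{852}\right) = \left(- \frac{4}{139}\right) \left(- \frac{853}{852}\right) = \frac{853}{29607}$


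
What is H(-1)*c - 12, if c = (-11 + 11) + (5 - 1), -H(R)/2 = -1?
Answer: -4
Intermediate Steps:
H(R) = 2 (H(R) = -2*(-1) = 2)
c = 4 (c = 0 + 4 = 4)
H(-1)*c - 12 = 2*4 - 12 = 8 - 12 = -4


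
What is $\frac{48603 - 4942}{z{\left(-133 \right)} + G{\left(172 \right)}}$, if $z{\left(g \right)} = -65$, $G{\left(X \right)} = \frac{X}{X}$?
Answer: $- \frac{43661}{64} \approx -682.2$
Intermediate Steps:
$G{\left(X \right)} = 1$
$\frac{48603 - 4942}{z{\left(-133 \right)} + G{\left(172 \right)}} = \frac{48603 - 4942}{-65 + 1} = \frac{43661}{-64} = 43661 \left(- \frac{1}{64}\right) = - \frac{43661}{64}$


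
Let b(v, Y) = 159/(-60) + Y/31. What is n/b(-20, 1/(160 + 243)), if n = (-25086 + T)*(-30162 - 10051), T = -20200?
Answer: -455016527471480/662109 ≈ -6.8722e+8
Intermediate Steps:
b(v, Y) = -53/20 + Y/31 (b(v, Y) = 159*(-1/60) + Y*(1/31) = -53/20 + Y/31)
n = 1821085918 (n = (-25086 - 20200)*(-30162 - 10051) = -45286*(-40213) = 1821085918)
n/b(-20, 1/(160 + 243)) = 1821085918/(-53/20 + 1/(31*(160 + 243))) = 1821085918/(-53/20 + (1/31)/403) = 1821085918/(-53/20 + (1/31)*(1/403)) = 1821085918/(-53/20 + 1/12493) = 1821085918/(-662109/249860) = 1821085918*(-249860/662109) = -455016527471480/662109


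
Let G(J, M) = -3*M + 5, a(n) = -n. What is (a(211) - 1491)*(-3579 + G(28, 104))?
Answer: 6613972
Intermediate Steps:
G(J, M) = 5 - 3*M
(a(211) - 1491)*(-3579 + G(28, 104)) = (-1*211 - 1491)*(-3579 + (5 - 3*104)) = (-211 - 1491)*(-3579 + (5 - 312)) = -1702*(-3579 - 307) = -1702*(-3886) = 6613972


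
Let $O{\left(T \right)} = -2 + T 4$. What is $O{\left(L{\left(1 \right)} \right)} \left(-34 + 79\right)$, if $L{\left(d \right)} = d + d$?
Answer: $270$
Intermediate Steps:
$L{\left(d \right)} = 2 d$
$O{\left(T \right)} = -2 + 4 T$
$O{\left(L{\left(1 \right)} \right)} \left(-34 + 79\right) = \left(-2 + 4 \cdot 2 \cdot 1\right) \left(-34 + 79\right) = \left(-2 + 4 \cdot 2\right) 45 = \left(-2 + 8\right) 45 = 6 \cdot 45 = 270$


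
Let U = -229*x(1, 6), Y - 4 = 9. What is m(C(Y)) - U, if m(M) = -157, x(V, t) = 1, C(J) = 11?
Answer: 72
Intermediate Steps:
Y = 13 (Y = 4 + 9 = 13)
U = -229 (U = -229*1 = -229)
m(C(Y)) - U = -157 - 1*(-229) = -157 + 229 = 72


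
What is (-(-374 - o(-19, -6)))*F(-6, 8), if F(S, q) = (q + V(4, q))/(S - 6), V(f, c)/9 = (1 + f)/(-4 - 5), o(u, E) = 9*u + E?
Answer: -197/4 ≈ -49.250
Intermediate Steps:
o(u, E) = E + 9*u
V(f, c) = -1 - f (V(f, c) = 9*((1 + f)/(-4 - 5)) = 9*((1 + f)/(-9)) = 9*((1 + f)*(-⅑)) = 9*(-⅑ - f/9) = -1 - f)
F(S, q) = (-5 + q)/(-6 + S) (F(S, q) = (q + (-1 - 1*4))/(S - 6) = (q + (-1 - 4))/(-6 + S) = (q - 5)/(-6 + S) = (-5 + q)/(-6 + S))
(-(-374 - o(-19, -6)))*F(-6, 8) = (-(-374 - (-6 + 9*(-19))))*((-5 + 8)/(-6 - 6)) = (-(-374 - (-6 - 171)))*(3/(-12)) = (-(-374 - 1*(-177)))*(-1/12*3) = -(-374 + 177)*(-¼) = -1*(-197)*(-¼) = 197*(-¼) = -197/4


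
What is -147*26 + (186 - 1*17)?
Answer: -3653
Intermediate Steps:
-147*26 + (186 - 1*17) = -3822 + (186 - 17) = -3822 + 169 = -3653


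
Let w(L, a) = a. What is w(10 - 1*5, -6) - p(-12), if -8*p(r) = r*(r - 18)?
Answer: 39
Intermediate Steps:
p(r) = -r*(-18 + r)/8 (p(r) = -r*(r - 18)/8 = -r*(-18 + r)/8)
w(10 - 1*5, -6) - p(-12) = -6 - (-12)*(18 - 1*(-12))/8 = -6 - (-12)*(18 + 12)/8 = -6 - (-12)*30/8 = -6 - 1*(-45) = -6 + 45 = 39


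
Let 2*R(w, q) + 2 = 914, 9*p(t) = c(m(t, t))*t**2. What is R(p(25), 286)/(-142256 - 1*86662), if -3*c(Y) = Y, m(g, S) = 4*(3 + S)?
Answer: -76/38153 ≈ -0.0019920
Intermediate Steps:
m(g, S) = 12 + 4*S
c(Y) = -Y/3
p(t) = t**2*(-4 - 4*t/3)/9 (p(t) = ((-(12 + 4*t)/3)*t**2)/9 = ((-4 - 4*t/3)*t**2)/9 = (t**2*(-4 - 4*t/3))/9 = t**2*(-4 - 4*t/3)/9)
R(w, q) = 456 (R(w, q) = -1 + (1/2)*914 = -1 + 457 = 456)
R(p(25), 286)/(-142256 - 1*86662) = 456/(-142256 - 1*86662) = 456/(-142256 - 86662) = 456/(-228918) = 456*(-1/228918) = -76/38153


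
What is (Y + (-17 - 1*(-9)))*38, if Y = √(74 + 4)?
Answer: -304 + 38*√78 ≈ 31.607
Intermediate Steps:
Y = √78 ≈ 8.8318
(Y + (-17 - 1*(-9)))*38 = (√78 + (-17 - 1*(-9)))*38 = (√78 + (-17 + 9))*38 = (√78 - 8)*38 = (-8 + √78)*38 = -304 + 38*√78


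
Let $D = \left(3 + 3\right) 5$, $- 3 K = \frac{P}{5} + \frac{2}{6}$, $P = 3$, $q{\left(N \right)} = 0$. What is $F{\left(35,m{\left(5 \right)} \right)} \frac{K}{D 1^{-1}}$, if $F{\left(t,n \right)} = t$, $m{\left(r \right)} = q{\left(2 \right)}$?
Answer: $- \frac{49}{135} \approx -0.36296$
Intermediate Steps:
$m{\left(r \right)} = 0$
$K = - \frac{14}{45}$ ($K = - \frac{\frac{3}{5} + \frac{2}{6}}{3} = - \frac{3 \cdot \frac{1}{5} + 2 \cdot \frac{1}{6}}{3} = - \frac{\frac{3}{5} + \frac{1}{3}}{3} = \left(- \frac{1}{3}\right) \frac{14}{15} = - \frac{14}{45} \approx -0.31111$)
$D = 30$ ($D = 6 \cdot 5 = 30$)
$F{\left(35,m{\left(5 \right)} \right)} \frac{K}{D 1^{-1}} = 35 \left(- \frac{14}{45 \cdot \frac{30}{1}}\right) = 35 \left(- \frac{14}{45 \cdot 30 \cdot 1}\right) = 35 \left(- \frac{14}{45 \cdot 30}\right) = 35 \left(\left(- \frac{14}{45}\right) \frac{1}{30}\right) = 35 \left(- \frac{7}{675}\right) = - \frac{49}{135}$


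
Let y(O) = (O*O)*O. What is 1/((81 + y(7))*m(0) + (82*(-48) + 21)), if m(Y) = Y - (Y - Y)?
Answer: -1/3915 ≈ -0.00025543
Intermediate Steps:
y(O) = O³ (y(O) = O²*O = O³)
m(Y) = Y (m(Y) = Y - 1*0 = Y + 0 = Y)
1/((81 + y(7))*m(0) + (82*(-48) + 21)) = 1/((81 + 7³)*0 + (82*(-48) + 21)) = 1/((81 + 343)*0 + (-3936 + 21)) = 1/(424*0 - 3915) = 1/(0 - 3915) = 1/(-3915) = -1/3915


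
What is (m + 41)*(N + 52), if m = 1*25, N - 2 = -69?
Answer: -990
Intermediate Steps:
N = -67 (N = 2 - 69 = -67)
m = 25
(m + 41)*(N + 52) = (25 + 41)*(-67 + 52) = 66*(-15) = -990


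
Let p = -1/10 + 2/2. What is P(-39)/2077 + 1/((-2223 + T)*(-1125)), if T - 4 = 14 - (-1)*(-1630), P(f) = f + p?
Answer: -328751221/17921913750 ≈ -0.018344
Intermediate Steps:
p = 9/10 (p = -1*⅒ + 2*(½) = -⅒ + 1 = 9/10 ≈ 0.90000)
P(f) = 9/10 + f (P(f) = f + 9/10 = 9/10 + f)
T = -1612 (T = 4 + (14 - (-1)*(-1630)) = 4 + (14 - 1*1630) = 4 + (14 - 1630) = 4 - 1616 = -1612)
P(-39)/2077 + 1/((-2223 + T)*(-1125)) = (9/10 - 39)/2077 + 1/(-2223 - 1612*(-1125)) = -381/10*1/2077 - 1/1125/(-3835) = -381/20770 - 1/3835*(-1/1125) = -381/20770 + 1/4314375 = -328751221/17921913750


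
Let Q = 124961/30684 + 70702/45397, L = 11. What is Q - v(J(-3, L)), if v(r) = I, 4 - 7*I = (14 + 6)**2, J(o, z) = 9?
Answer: 606508695803/9750730836 ≈ 62.201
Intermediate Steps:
Q = 7842274685/1392961548 (Q = 124961*(1/30684) + 70702*(1/45397) = 124961/30684 + 70702/45397 = 7842274685/1392961548 ≈ 5.6299)
I = -396/7 (I = 4/7 - (14 + 6)**2/7 = 4/7 - 1/7*20**2 = 4/7 - 1/7*400 = 4/7 - 400/7 = -396/7 ≈ -56.571)
v(r) = -396/7
Q - v(J(-3, L)) = 7842274685/1392961548 - 1*(-396/7) = 7842274685/1392961548 + 396/7 = 606508695803/9750730836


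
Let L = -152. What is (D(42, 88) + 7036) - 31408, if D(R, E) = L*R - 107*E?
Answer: -40172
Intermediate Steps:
D(R, E) = -152*R - 107*E
(D(42, 88) + 7036) - 31408 = ((-152*42 - 107*88) + 7036) - 31408 = ((-6384 - 9416) + 7036) - 31408 = (-15800 + 7036) - 31408 = -8764 - 31408 = -40172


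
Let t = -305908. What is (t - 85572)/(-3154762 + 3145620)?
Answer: 195740/4571 ≈ 42.822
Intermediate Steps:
(t - 85572)/(-3154762 + 3145620) = (-305908 - 85572)/(-3154762 + 3145620) = -391480/(-9142) = -391480*(-1/9142) = 195740/4571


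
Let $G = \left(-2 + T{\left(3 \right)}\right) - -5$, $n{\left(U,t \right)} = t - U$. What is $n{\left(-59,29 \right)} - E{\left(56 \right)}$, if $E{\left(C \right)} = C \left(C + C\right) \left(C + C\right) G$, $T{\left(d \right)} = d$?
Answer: $-4214696$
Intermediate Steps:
$G = 6$ ($G = \left(-2 + 3\right) - -5 = 1 + 5 = 6$)
$E{\left(C \right)} = 24 C^{3}$ ($E{\left(C \right)} = C \left(C + C\right) \left(C + C\right) 6 = C 2 C 2 C 6 = C 4 C^{2} \cdot 6 = 4 C^{3} \cdot 6 = 24 C^{3}$)
$n{\left(-59,29 \right)} - E{\left(56 \right)} = \left(29 - -59\right) - 24 \cdot 56^{3} = \left(29 + 59\right) - 24 \cdot 175616 = 88 - 4214784 = -4214696$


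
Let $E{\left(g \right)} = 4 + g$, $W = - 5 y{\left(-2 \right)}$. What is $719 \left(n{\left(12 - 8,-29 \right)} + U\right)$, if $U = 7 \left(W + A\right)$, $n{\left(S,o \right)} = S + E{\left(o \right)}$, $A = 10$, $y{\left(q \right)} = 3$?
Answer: $-40264$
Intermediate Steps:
$W = -15$ ($W = \left(-5\right) 3 = -15$)
$n{\left(S,o \right)} = 4 + S + o$ ($n{\left(S,o \right)} = S + \left(4 + o\right) = 4 + S + o$)
$U = -35$ ($U = 7 \left(-15 + 10\right) = 7 \left(-5\right) = -35$)
$719 \left(n{\left(12 - 8,-29 \right)} + U\right) = 719 \left(\left(4 + \left(12 - 8\right) - 29\right) - 35\right) = 719 \left(\left(4 + 4 - 29\right) - 35\right) = 719 \left(-21 - 35\right) = 719 \left(-56\right) = -40264$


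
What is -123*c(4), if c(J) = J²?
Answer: -1968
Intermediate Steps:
-123*c(4) = -123*4² = -123*16 = -1968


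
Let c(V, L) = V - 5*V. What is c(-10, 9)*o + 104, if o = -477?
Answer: -18976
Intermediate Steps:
c(V, L) = -4*V
c(-10, 9)*o + 104 = -4*(-10)*(-477) + 104 = 40*(-477) + 104 = -19080 + 104 = -18976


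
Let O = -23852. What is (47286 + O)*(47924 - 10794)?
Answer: 870104420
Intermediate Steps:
(47286 + O)*(47924 - 10794) = (47286 - 23852)*(47924 - 10794) = 23434*37130 = 870104420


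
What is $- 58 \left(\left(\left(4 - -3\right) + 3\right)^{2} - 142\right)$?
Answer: $2436$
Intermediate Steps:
$- 58 \left(\left(\left(4 - -3\right) + 3\right)^{2} - 142\right) = - 58 \left(\left(\left(4 + 3\right) + 3\right)^{2} - 142\right) = - 58 \left(\left(7 + 3\right)^{2} - 142\right) = - 58 \left(10^{2} - 142\right) = - 58 \left(100 - 142\right) = \left(-58\right) \left(-42\right) = 2436$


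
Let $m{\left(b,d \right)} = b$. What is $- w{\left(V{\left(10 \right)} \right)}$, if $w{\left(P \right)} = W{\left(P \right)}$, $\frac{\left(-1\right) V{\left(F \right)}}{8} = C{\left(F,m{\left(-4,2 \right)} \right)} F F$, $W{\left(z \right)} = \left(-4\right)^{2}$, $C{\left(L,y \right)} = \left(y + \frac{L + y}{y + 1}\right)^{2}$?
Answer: $-16$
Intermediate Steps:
$C{\left(L,y \right)} = \left(y + \frac{L + y}{1 + y}\right)^{2}$
$W{\left(z \right)} = 16$
$V{\left(F \right)} = - \frac{8 F^{2} \left(8 + F\right)^{2}}{9}$ ($V{\left(F \right)} = - 8 \frac{\left(F + \left(-4\right)^{2} + 2 \left(-4\right)\right)^{2}}{\left(1 - 4\right)^{2}} F F = - 8 \frac{\left(F + 16 - 8\right)^{2}}{9} F F = - 8 \frac{\left(8 + F\right)^{2}}{9} F F = - 8 \frac{F \left(8 + F\right)^{2}}{9} F = - 8 \frac{F^{2} \left(8 + F\right)^{2}}{9} = - \frac{8 F^{2} \left(8 + F\right)^{2}}{9}$)
$w{\left(P \right)} = 16$
$- w{\left(V{\left(10 \right)} \right)} = \left(-1\right) 16 = -16$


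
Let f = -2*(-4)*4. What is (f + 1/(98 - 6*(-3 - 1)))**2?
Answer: 15249025/14884 ≈ 1024.5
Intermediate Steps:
f = 32 (f = 8*4 = 32)
(f + 1/(98 - 6*(-3 - 1)))**2 = (32 + 1/(98 - 6*(-3 - 1)))**2 = (32 + 1/(98 - 6*(-4)))**2 = (32 + 1/(98 + 24))**2 = (32 + 1/122)**2 = (3905/122)**2 = 15249025/14884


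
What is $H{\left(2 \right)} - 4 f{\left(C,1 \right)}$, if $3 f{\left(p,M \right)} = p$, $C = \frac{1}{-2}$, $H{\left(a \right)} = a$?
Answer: $\frac{8}{3} \approx 2.6667$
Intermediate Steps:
$C = - \frac{1}{2} \approx -0.5$
$f{\left(p,M \right)} = \frac{p}{3}$
$H{\left(2 \right)} - 4 f{\left(C,1 \right)} = 2 - 4 \cdot \frac{1}{3} \left(- \frac{1}{2}\right) = 2 - - \frac{2}{3} = 2 + \frac{2}{3} = \frac{8}{3}$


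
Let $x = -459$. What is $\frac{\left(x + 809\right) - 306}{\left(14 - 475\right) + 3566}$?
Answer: $\frac{44}{3105} \approx 0.014171$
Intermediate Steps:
$\frac{\left(x + 809\right) - 306}{\left(14 - 475\right) + 3566} = \frac{\left(-459 + 809\right) - 306}{\left(14 - 475\right) + 3566} = \frac{350 - 306}{\left(14 - 475\right) + 3566} = \frac{44}{-461 + 3566} = \frac{44}{3105}$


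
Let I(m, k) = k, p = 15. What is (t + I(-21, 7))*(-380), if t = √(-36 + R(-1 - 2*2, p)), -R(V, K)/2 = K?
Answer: -2660 - 380*I*√66 ≈ -2660.0 - 3087.1*I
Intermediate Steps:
R(V, K) = -2*K
t = I*√66 (t = √(-36 - 2*15) = √(-36 - 30) = √(-66) = I*√66 ≈ 8.124*I)
(t + I(-21, 7))*(-380) = (I*√66 + 7)*(-380) = (7 + I*√66)*(-380) = -2660 - 380*I*√66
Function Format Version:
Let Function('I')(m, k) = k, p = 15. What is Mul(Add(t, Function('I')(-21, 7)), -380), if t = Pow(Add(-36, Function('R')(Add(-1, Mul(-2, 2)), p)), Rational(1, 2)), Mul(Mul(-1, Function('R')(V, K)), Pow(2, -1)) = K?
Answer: Add(-2660, Mul(-380, I, Pow(66, Rational(1, 2)))) ≈ Add(-2660.0, Mul(-3087.1, I))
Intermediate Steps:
Function('R')(V, K) = Mul(-2, K)
t = Mul(I, Pow(66, Rational(1, 2))) (t = Pow(Add(-36, Mul(-2, 15)), Rational(1, 2)) = Pow(Add(-36, -30), Rational(1, 2)) = Pow(-66, Rational(1, 2)) = Mul(I, Pow(66, Rational(1, 2))) ≈ Mul(8.1240, I))
Mul(Add(t, Function('I')(-21, 7)), -380) = Mul(Add(Mul(I, Pow(66, Rational(1, 2))), 7), -380) = Mul(Add(7, Mul(I, Pow(66, Rational(1, 2)))), -380) = Add(-2660, Mul(-380, I, Pow(66, Rational(1, 2))))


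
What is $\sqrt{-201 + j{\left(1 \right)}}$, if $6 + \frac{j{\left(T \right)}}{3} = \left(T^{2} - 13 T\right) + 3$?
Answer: $i \sqrt{246} \approx 15.684 i$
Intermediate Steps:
$j{\left(T \right)} = -9 - 39 T + 3 T^{2}$ ($j{\left(T \right)} = -18 + 3 \left(\left(T^{2} - 13 T\right) + 3\right) = -18 + 3 \left(3 + T^{2} - 13 T\right) = -18 + \left(9 - 39 T + 3 T^{2}\right) = -9 - 39 T + 3 T^{2}$)
$\sqrt{-201 + j{\left(1 \right)}} = \sqrt{-201 - \left(48 - 3\right)} = \sqrt{-201 - 45} = \sqrt{-246} = i \sqrt{246}$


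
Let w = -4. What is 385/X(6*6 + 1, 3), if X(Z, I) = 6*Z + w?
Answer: 385/218 ≈ 1.7661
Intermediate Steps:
X(Z, I) = -4 + 6*Z (X(Z, I) = 6*Z - 4 = -4 + 6*Z)
385/X(6*6 + 1, 3) = 385/(-4 + 6*(6*6 + 1)) = 385/(-4 + 6*(36 + 1)) = 385/(-4 + 6*37) = 385/(-4 + 222) = 385/218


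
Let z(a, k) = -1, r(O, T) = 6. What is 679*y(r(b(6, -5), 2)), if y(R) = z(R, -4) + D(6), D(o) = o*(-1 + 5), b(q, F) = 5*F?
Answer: 15617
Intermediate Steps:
D(o) = 4*o (D(o) = o*4 = 4*o)
y(R) = 23 (y(R) = -1 + 4*6 = -1 + 24 = 23)
679*y(r(b(6, -5), 2)) = 679*23 = 15617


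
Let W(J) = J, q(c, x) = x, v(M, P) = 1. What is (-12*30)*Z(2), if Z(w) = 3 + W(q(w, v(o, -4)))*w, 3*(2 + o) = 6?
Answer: -1800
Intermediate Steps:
o = 0 (o = -2 + (⅓)*6 = -2 + 2 = 0)
Z(w) = 3 + w (Z(w) = 3 + 1*w = 3 + w)
(-12*30)*Z(2) = (-12*30)*(3 + 2) = -360*5 = -1800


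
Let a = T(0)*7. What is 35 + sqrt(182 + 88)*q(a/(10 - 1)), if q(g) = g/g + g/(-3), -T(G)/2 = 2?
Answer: 35 + 55*sqrt(30)/9 ≈ 68.472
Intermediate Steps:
T(G) = -4 (T(G) = -2*2 = -4)
a = -28 (a = -4*7 = -28)
q(g) = 1 - g/3 (q(g) = 1 + g*(-1/3) = 1 - g/3)
35 + sqrt(182 + 88)*q(a/(10 - 1)) = 35 + sqrt(182 + 88)*(1 - (-28)/(3*(10 - 1))) = 35 + sqrt(270)*(1 - (-28)/(3*9)) = 35 + (3*sqrt(30))*(1 - (-28)/(3*9)) = 35 + (3*sqrt(30))*(1 - 1/3*(-28/9)) = 35 + (3*sqrt(30))*(1 + 28/27) = 35 + (3*sqrt(30))*(55/27) = 35 + 55*sqrt(30)/9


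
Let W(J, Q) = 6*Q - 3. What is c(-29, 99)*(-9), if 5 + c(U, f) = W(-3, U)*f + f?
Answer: 156861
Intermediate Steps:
W(J, Q) = -3 + 6*Q
c(U, f) = -5 + f + f*(-3 + 6*U) (c(U, f) = -5 + ((-3 + 6*U)*f + f) = -5 + (f*(-3 + 6*U) + f) = -5 + (f + f*(-3 + 6*U)) = -5 + f + f*(-3 + 6*U))
c(-29, 99)*(-9) = (-5 - 2*99 + 6*(-29)*99)*(-9) = (-5 - 198 - 17226)*(-9) = -17429*(-9) = 156861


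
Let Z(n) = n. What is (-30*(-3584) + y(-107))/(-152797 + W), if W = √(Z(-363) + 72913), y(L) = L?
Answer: -16412384161/23346850659 - 537065*√2902/23346850659 ≈ -0.70422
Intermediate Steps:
W = 5*√2902 (W = √(-363 + 72913) = √72550 = 5*√2902 ≈ 269.35)
(-30*(-3584) + y(-107))/(-152797 + W) = (-30*(-3584) - 107)/(-152797 + 5*√2902) = (107520 - 107)/(-152797 + 5*√2902) = 107413/(-152797 + 5*√2902)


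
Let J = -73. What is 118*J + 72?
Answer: -8542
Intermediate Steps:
118*J + 72 = 118*(-73) + 72 = -8614 + 72 = -8542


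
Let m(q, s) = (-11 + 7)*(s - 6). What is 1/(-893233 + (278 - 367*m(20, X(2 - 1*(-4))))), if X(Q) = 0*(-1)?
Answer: -1/901763 ≈ -1.1089e-6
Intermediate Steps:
X(Q) = 0
m(q, s) = 24 - 4*s (m(q, s) = -4*(-6 + s) = 24 - 4*s)
1/(-893233 + (278 - 367*m(20, X(2 - 1*(-4))))) = 1/(-893233 + (278 - 367*(24 - 4*0))) = 1/(-893233 + (278 - 367*(24 + 0))) = 1/(-893233 + (278 - 367*24)) = 1/(-893233 + (278 - 8808)) = 1/(-893233 - 8530) = 1/(-901763) = -1/901763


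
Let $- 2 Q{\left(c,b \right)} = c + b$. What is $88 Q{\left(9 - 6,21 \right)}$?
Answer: $-1056$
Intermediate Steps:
$Q{\left(c,b \right)} = - \frac{b}{2} - \frac{c}{2}$ ($Q{\left(c,b \right)} = - \frac{c + b}{2} = - \frac{b + c}{2} = - \frac{b}{2} - \frac{c}{2}$)
$88 Q{\left(9 - 6,21 \right)} = 88 \left(\left(- \frac{1}{2}\right) 21 - \frac{9 - 6}{2}\right) = 88 \left(- \frac{21}{2} - \frac{9 - 6}{2}\right) = 88 \left(- \frac{21}{2} - \frac{3}{2}\right) = 88 \left(-12\right) = -1056$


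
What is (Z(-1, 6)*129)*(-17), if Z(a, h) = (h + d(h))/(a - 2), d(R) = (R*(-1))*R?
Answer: -21930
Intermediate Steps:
d(R) = -R² (d(R) = (-R)*R = -R²)
Z(a, h) = (h - h²)/(-2 + a) (Z(a, h) = (h - h²)/(a - 2) = (h - h²)/(-2 + a))
(Z(-1, 6)*129)*(-17) = ((6*(1 - 1*6)/(-2 - 1))*129)*(-17) = ((6*(1 - 6)/(-3))*129)*(-17) = ((6*(-⅓)*(-5))*129)*(-17) = (10*129)*(-17) = 1290*(-17) = -21930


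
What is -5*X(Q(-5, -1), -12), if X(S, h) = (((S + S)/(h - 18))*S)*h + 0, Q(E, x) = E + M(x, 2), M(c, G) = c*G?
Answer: -196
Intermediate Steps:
M(c, G) = G*c
Q(E, x) = E + 2*x
X(S, h) = 2*h*S**2/(-18 + h) (X(S, h) = (((2*S)/(-18 + h))*S)*h + 0 = ((2*S/(-18 + h))*S)*h + 0 = (2*S**2/(-18 + h))*h + 0 = 2*h*S**2/(-18 + h) + 0 = 2*h*S**2/(-18 + h))
-5*X(Q(-5, -1), -12) = -10*(-12)*(-5 + 2*(-1))**2/(-18 - 12) = -10*(-12)*(-5 - 2)**2/(-30) = -10*(-12)*(-7)**2*(-1)/30 = -10*(-12)*49*(-1)/30 = -5*196/5 = -196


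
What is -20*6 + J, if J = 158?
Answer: 38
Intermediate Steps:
-20*6 + J = -20*6 + 158 = -120 + 158 = 38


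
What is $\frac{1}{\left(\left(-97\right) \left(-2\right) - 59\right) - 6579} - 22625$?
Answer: $- \frac{145795501}{6444} \approx -22625.0$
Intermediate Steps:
$\frac{1}{\left(\left(-97\right) \left(-2\right) - 59\right) - 6579} - 22625 = \frac{1}{\left(194 - 59\right) - 6579} - 22625 = \frac{1}{135 - 6579} - 22625 = \frac{1}{-6444} - 22625 = - \frac{1}{6444} - 22625 = - \frac{145795501}{6444}$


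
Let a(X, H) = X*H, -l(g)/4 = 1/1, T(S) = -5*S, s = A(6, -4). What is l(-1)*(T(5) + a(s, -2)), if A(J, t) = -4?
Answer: 68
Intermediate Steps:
s = -4
l(g) = -4 (l(g) = -4/1 = -4*1 = -4)
a(X, H) = H*X
l(-1)*(T(5) + a(s, -2)) = -4*(-5*5 - 2*(-4)) = -4*(-25 + 8) = -4*(-17) = 68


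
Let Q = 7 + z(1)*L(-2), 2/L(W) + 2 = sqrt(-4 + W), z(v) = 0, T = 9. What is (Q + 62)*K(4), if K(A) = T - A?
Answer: 345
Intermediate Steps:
L(W) = 2/(-2 + sqrt(-4 + W))
K(A) = 9 - A
Q = 7 (Q = 7 + 0*(2/(-2 + sqrt(-4 - 2))) = 7 + 0*(2/(-2 + sqrt(-6))) = 7 + 0*(2/(-2 + I*sqrt(6))) = 7 + 0 = 7)
(Q + 62)*K(4) = (7 + 62)*(9 - 1*4) = 69*(9 - 4) = 69*5 = 345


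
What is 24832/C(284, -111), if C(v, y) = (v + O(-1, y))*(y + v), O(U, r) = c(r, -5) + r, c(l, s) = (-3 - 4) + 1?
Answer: 24832/28891 ≈ 0.85951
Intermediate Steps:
c(l, s) = -6 (c(l, s) = -7 + 1 = -6)
O(U, r) = -6 + r
C(v, y) = (v + y)*(-6 + v + y) (C(v, y) = (v + (-6 + y))*(y + v) = (-6 + v + y)*(v + y) = (v + y)*(-6 + v + y))
24832/C(284, -111) = 24832/(284**2 + 284*(-111) + 284*(-6 - 111) - 111*(-6 - 111)) = 24832/(80656 - 31524 + 284*(-117) - 111*(-117)) = 24832/(80656 - 31524 - 33228 + 12987) = 24832/28891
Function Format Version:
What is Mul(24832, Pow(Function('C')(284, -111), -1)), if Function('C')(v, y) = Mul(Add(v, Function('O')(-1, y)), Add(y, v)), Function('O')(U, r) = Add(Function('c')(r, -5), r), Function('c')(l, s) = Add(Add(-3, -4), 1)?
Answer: Rational(24832, 28891) ≈ 0.85951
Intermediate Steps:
Function('c')(l, s) = -6 (Function('c')(l, s) = Add(-7, 1) = -6)
Function('O')(U, r) = Add(-6, r)
Function('C')(v, y) = Mul(Add(v, y), Add(-6, v, y)) (Function('C')(v, y) = Mul(Add(v, Add(-6, y)), Add(y, v)) = Mul(Add(-6, v, y), Add(v, y)) = Mul(Add(v, y), Add(-6, v, y)))
Mul(24832, Pow(Function('C')(284, -111), -1)) = Mul(24832, Pow(Add(Pow(284, 2), Mul(284, -111), Mul(284, Add(-6, -111)), Mul(-111, Add(-6, -111))), -1)) = Mul(24832, Pow(Add(80656, -31524, Mul(284, -117), Mul(-111, -117)), -1)) = Mul(24832, Pow(Add(80656, -31524, -33228, 12987), -1)) = Mul(24832, Pow(28891, -1)) = Mul(24832, Rational(1, 28891)) = Rational(24832, 28891)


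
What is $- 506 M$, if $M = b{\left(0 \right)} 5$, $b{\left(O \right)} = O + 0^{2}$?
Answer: $0$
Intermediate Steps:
$b{\left(O \right)} = O$ ($b{\left(O \right)} = O + 0 = O$)
$M = 0$ ($M = 0 \cdot 5 = 0$)
$- 506 M = \left(-506\right) 0 = 0$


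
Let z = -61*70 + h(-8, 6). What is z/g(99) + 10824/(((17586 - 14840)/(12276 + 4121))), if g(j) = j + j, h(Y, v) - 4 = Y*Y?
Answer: 798402833/12357 ≈ 64611.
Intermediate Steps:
h(Y, v) = 4 + Y² (h(Y, v) = 4 + Y*Y = 4 + Y²)
z = -4202 (z = -61*70 + (4 + (-8)²) = -4270 + (4 + 64) = -4270 + 68 = -4202)
g(j) = 2*j
z/g(99) + 10824/(((17586 - 14840)/(12276 + 4121))) = -4202/(2*99) + 10824/(((17586 - 14840)/(12276 + 4121))) = -4202/198 + 10824/((2746/16397)) = -4202*1/198 + 10824/((2746*(1/16397))) = -191/9 + 10824/(2746/16397) = -191/9 + 10824*(16397/2746) = -191/9 + 88740564/1373 = 798402833/12357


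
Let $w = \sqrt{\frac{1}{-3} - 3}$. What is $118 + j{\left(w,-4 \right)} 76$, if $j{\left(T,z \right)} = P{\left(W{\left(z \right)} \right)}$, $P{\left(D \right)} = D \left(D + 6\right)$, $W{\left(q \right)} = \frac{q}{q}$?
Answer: $650$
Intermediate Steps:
$W{\left(q \right)} = 1$
$P{\left(D \right)} = D \left(6 + D\right)$
$w = \frac{i \sqrt{30}}{3}$ ($w = \sqrt{- \frac{1}{3} - 3} = \sqrt{- \frac{10}{3}} = \frac{i \sqrt{30}}{3} \approx 1.8257 i$)
$j{\left(T,z \right)} = 7$ ($j{\left(T,z \right)} = 1 \left(6 + 1\right) = 1 \cdot 7 = 7$)
$118 + j{\left(w,-4 \right)} 76 = 118 + 7 \cdot 76 = 118 + 532 = 650$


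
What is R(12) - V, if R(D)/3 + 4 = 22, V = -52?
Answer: 106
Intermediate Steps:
R(D) = 54 (R(D) = -12 + 3*22 = -12 + 66 = 54)
R(12) - V = 54 - 1*(-52) = 54 + 52 = 106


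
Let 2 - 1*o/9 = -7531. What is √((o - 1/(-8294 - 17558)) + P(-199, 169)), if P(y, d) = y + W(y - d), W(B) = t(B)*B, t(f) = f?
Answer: √33921215426935/12926 ≈ 450.58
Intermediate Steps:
o = 67797 (o = 18 - 9*(-7531) = 18 + 67779 = 67797)
W(B) = B² (W(B) = B*B = B²)
P(y, d) = y + (y - d)²
√((o - 1/(-8294 - 17558)) + P(-199, 169)) = √((67797 - 1/(-8294 - 17558)) + (-199 + (169 - 1*(-199))²)) = √((67797 - 1/(-25852)) + (-199 + (169 + 199)²)) = √((67797 - 1*(-1/25852)) + (-199 + 368²)) = √((67797 + 1/25852) + (-199 + 135424)) = √(1752688045/25852 + 135225) = √(5248524745/25852) = √33921215426935/12926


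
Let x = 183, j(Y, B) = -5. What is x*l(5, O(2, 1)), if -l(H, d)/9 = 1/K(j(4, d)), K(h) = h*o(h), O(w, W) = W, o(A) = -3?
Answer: -549/5 ≈ -109.80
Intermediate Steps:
K(h) = -3*h (K(h) = h*(-3) = -3*h)
l(H, d) = -⅗ (l(H, d) = -9/((-3*(-5))) = -9/15 = -9*1/15 = -⅗)
x*l(5, O(2, 1)) = 183*(-⅗) = -549/5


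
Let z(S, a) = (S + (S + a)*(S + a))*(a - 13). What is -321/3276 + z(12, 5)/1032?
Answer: -885/364 ≈ -2.4313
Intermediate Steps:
z(S, a) = (-13 + a)*(S + (S + a)**2) (z(S, a) = (S + (S + a)**2)*(-13 + a) = (-13 + a)*(S + (S + a)**2))
-321/3276 + z(12, 5)/1032 = -321/3276 + (-13*12 - 13*(12 + 5)**2 + 12*5 + 5*(12 + 5)**2)/1032 = -321*1/3276 + (-156 - 13*17**2 + 60 + 5*17**2)*(1/1032) = -107/1092 + (-156 - 13*289 + 60 + 5*289)*(1/1032) = -107/1092 + (-156 - 3757 + 60 + 1445)*(1/1032) = -107/1092 - 2408*1/1032 = -107/1092 - 7/3 = -885/364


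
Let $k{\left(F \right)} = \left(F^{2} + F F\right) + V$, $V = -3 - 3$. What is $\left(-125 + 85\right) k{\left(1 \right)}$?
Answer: $160$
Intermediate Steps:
$V = -6$
$k{\left(F \right)} = -6 + 2 F^{2}$ ($k{\left(F \right)} = \left(F^{2} + F F\right) - 6 = \left(F^{2} + F^{2}\right) - 6 = 2 F^{2} - 6 = -6 + 2 F^{2}$)
$\left(-125 + 85\right) k{\left(1 \right)} = \left(-125 + 85\right) \left(-6 + 2 \cdot 1^{2}\right) = - 40 \left(-6 + 2 \cdot 1\right) = - 40 \left(-6 + 2\right) = \left(-40\right) \left(-4\right) = 160$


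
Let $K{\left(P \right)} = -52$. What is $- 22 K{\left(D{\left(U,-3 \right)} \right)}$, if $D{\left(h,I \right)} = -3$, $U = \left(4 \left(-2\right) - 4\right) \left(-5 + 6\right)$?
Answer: $1144$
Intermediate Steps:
$U = -12$ ($U = \left(-8 - 4\right) 1 = \left(-12\right) 1 = -12$)
$- 22 K{\left(D{\left(U,-3 \right)} \right)} = \left(-22\right) \left(-52\right) = 1144$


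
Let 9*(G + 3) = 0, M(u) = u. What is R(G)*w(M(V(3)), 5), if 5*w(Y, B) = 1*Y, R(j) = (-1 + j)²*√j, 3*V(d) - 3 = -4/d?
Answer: 16*I*√3/9 ≈ 3.0792*I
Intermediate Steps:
V(d) = 1 - 4/(3*d) (V(d) = 1 + (-4/d)/3 = 1 - 4/(3*d))
G = -3 (G = -3 + (⅑)*0 = -3 + 0 = -3)
R(j) = √j*(-1 + j)²
w(Y, B) = Y/5 (w(Y, B) = (1*Y)/5 = Y/5)
R(G)*w(M(V(3)), 5) = (√(-3)*(-1 - 3)²)*(((-4/3 + 3)/3)/5) = ((I*√3)*(-4)²)*(((⅓)*(5/3))/5) = ((I*√3)*16)*((⅕)*(5/9)) = (16*I*√3)*(⅑) = 16*I*√3/9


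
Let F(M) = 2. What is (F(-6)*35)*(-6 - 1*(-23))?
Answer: 1190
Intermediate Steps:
(F(-6)*35)*(-6 - 1*(-23)) = (2*35)*(-6 - 1*(-23)) = 70*(-6 + 23) = 70*17 = 1190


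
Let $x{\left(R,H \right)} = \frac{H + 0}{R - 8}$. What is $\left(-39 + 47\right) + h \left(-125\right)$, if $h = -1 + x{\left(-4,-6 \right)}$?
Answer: $\frac{141}{2} \approx 70.5$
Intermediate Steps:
$x{\left(R,H \right)} = \frac{H}{-8 + R}$
$h = - \frac{1}{2}$ ($h = -1 - \frac{6}{-8 - 4} = -1 - \frac{6}{-12} = -1 - - \frac{1}{2} = -1 + \frac{1}{2} = - \frac{1}{2} \approx -0.5$)
$\left(-39 + 47\right) + h \left(-125\right) = \left(-39 + 47\right) - - \frac{125}{2} = 8 + \frac{125}{2} = \frac{141}{2}$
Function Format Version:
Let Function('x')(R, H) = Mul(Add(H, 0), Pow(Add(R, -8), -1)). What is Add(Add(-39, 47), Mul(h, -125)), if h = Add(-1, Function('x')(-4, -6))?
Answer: Rational(141, 2) ≈ 70.500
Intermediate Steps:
Function('x')(R, H) = Mul(H, Pow(Add(-8, R), -1))
h = Rational(-1, 2) (h = Add(-1, Mul(-6, Pow(Add(-8, -4), -1))) = Add(-1, Mul(-6, Pow(-12, -1))) = Add(-1, Mul(-6, Rational(-1, 12))) = Add(-1, Rational(1, 2)) = Rational(-1, 2) ≈ -0.50000)
Add(Add(-39, 47), Mul(h, -125)) = Add(Add(-39, 47), Mul(Rational(-1, 2), -125)) = Add(8, Rational(125, 2)) = Rational(141, 2)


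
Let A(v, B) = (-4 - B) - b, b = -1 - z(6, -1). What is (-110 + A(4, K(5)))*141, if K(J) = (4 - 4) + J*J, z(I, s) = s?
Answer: -19599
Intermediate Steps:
b = 0 (b = -1 - 1*(-1) = -1 + 1 = 0)
K(J) = J**2 (K(J) = 0 + J**2 = J**2)
A(v, B) = -4 - B (A(v, B) = (-4 - B) - 1*0 = (-4 - B) + 0 = -4 - B)
(-110 + A(4, K(5)))*141 = (-110 + (-4 - 1*5**2))*141 = (-110 + (-4 - 1*25))*141 = (-110 + (-4 - 25))*141 = (-110 - 29)*141 = -139*141 = -19599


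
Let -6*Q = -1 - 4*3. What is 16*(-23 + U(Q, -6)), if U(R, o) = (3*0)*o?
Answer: -368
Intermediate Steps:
Q = 13/6 (Q = -(-1 - 4*3)/6 = -(-1 - 12)/6 = -⅙*(-13) = 13/6 ≈ 2.1667)
U(R, o) = 0 (U(R, o) = 0*o = 0)
16*(-23 + U(Q, -6)) = 16*(-23 + 0) = 16*(-23) = -368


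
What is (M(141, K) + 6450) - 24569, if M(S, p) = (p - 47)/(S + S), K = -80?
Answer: -5109685/282 ≈ -18119.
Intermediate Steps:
M(S, p) = (-47 + p)/(2*S) (M(S, p) = (-47 + p)/((2*S)) = (-47 + p)*(1/(2*S)) = (-47 + p)/(2*S))
(M(141, K) + 6450) - 24569 = ((½)*(-47 - 80)/141 + 6450) - 24569 = ((½)*(1/141)*(-127) + 6450) - 24569 = (-127/282 + 6450) - 24569 = 1818773/282 - 24569 = -5109685/282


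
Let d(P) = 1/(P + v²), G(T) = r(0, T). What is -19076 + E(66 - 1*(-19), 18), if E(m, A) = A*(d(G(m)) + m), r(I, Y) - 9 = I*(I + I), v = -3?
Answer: -17545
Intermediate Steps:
r(I, Y) = 9 + 2*I² (r(I, Y) = 9 + I*(I + I) = 9 + I*(2*I) = 9 + 2*I²)
G(T) = 9 (G(T) = 9 + 2*0² = 9 + 2*0 = 9 + 0 = 9)
d(P) = 1/(9 + P) (d(P) = 1/(P + (-3)²) = 1/(P + 9) = 1/(9 + P))
E(m, A) = A*(1/18 + m) (E(m, A) = A*(1/(9 + 9) + m) = A*(1/18 + m))
-19076 + E(66 - 1*(-19), 18) = -19076 + 18*(1/18 + (66 - 1*(-19))) = -19076 + 18*(1/18 + (66 + 19)) = -19076 + 18*(1/18 + 85) = -19076 + 18*(1531/18) = -19076 + 1531 = -17545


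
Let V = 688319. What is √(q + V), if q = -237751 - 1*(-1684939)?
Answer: √2135507 ≈ 1461.3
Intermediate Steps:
q = 1447188 (q = -237751 + 1684939 = 1447188)
√(q + V) = √(1447188 + 688319) = √2135507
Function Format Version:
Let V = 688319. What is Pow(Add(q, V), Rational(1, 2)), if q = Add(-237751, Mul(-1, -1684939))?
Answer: Pow(2135507, Rational(1, 2)) ≈ 1461.3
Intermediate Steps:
q = 1447188 (q = Add(-237751, 1684939) = 1447188)
Pow(Add(q, V), Rational(1, 2)) = Pow(Add(1447188, 688319), Rational(1, 2)) = Pow(2135507, Rational(1, 2))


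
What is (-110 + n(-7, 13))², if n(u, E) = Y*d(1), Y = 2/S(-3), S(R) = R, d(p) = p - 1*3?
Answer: 106276/9 ≈ 11808.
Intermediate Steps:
d(p) = -3 + p (d(p) = p - 3 = -3 + p)
Y = -⅔ (Y = 2/(-3) = 2*(-⅓) = -⅔ ≈ -0.66667)
n(u, E) = 4/3 (n(u, E) = -2*(-3 + 1)/3 = -⅔*(-2) = 4/3)
(-110 + n(-7, 13))² = (-110 + 4/3)² = (-326/3)² = 106276/9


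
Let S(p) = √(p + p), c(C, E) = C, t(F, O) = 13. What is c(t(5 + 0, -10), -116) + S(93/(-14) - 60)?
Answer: 13 + I*√6531/7 ≈ 13.0 + 11.545*I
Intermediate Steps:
S(p) = √2*√p (S(p) = √(2*p) = √2*√p)
c(t(5 + 0, -10), -116) + S(93/(-14) - 60) = 13 + √2*√(93/(-14) - 60) = 13 + √2*√(93*(-1/14) - 60) = 13 + √2*√(-93/14 - 60) = 13 + √2*√(-933/14) = 13 + √2*(I*√13062/14) = 13 + I*√6531/7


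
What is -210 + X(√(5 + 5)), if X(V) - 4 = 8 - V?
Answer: -198 - √10 ≈ -201.16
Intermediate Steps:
X(V) = 12 - V (X(V) = 4 + (8 - V) = 12 - V)
-210 + X(√(5 + 5)) = -210 + (12 - √(5 + 5)) = -210 + (12 - √10) = -198 - √10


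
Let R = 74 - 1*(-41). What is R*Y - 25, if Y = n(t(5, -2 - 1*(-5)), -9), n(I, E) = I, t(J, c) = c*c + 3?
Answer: 1355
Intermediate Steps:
t(J, c) = 3 + c² (t(J, c) = c² + 3 = 3 + c²)
Y = 12 (Y = 3 + (-2 - 1*(-5))² = 3 + (-2 + 5)² = 3 + 3² = 3 + 9 = 12)
R = 115 (R = 74 + 41 = 115)
R*Y - 25 = 115*12 - 25 = 1380 - 25 = 1355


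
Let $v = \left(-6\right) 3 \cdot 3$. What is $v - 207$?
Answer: $-261$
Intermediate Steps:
$v = -54$ ($v = \left(-18\right) 3 = -54$)
$v - 207 = -54 - 207 = -261$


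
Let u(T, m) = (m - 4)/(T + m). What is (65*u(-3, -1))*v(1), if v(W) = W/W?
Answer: 325/4 ≈ 81.250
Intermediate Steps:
v(W) = 1
u(T, m) = (-4 + m)/(T + m)
(65*u(-3, -1))*v(1) = (65*((-4 - 1)/(-3 - 1)))*1 = (65*(-5/(-4)))*1 = (65*(-¼*(-5)))*1 = (65*(5/4))*1 = (325/4)*1 = 325/4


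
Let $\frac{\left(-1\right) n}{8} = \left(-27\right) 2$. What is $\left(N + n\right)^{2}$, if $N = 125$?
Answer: $310249$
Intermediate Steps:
$n = 432$ ($n = - 8 \left(\left(-27\right) 2\right) = \left(-8\right) \left(-54\right) = 432$)
$\left(N + n\right)^{2} = \left(125 + 432\right)^{2} = 557^{2} = 310249$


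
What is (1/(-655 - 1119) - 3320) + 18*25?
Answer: -5091381/1774 ≈ -2870.0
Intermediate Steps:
(1/(-655 - 1119) - 3320) + 18*25 = (1/(-1774) - 3320) + 450 = (-1/1774 - 3320) + 450 = -5889681/1774 + 450 = -5091381/1774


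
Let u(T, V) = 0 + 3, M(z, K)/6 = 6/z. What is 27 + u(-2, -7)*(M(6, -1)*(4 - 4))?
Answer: 27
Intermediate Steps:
M(z, K) = 36/z (M(z, K) = 6*(6/z) = 36/z)
u(T, V) = 3
27 + u(-2, -7)*(M(6, -1)*(4 - 4)) = 27 + 3*((36/6)*(4 - 4)) = 27 + 3*((36*(1/6))*0) = 27 + 3*(6*0) = 27 + 3*0 = 27 + 0 = 27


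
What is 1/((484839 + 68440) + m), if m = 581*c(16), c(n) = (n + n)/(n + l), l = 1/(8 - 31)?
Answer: 367/203481009 ≈ 1.8036e-6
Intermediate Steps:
l = -1/23 (l = 1/(-23) = -1/23 ≈ -0.043478)
c(n) = 2*n/(-1/23 + n) (c(n) = (n + n)/(n - 1/23) = (2*n)/(-1/23 + n) = 2*n/(-1/23 + n))
m = 427616/367 (m = 581*(46*16/(-1 + 23*16)) = 581*(46*16/(-1 + 368)) = 581*(46*16/367) = 581*(46*16*(1/367)) = 581*(736/367) = 427616/367 ≈ 1165.2)
1/((484839 + 68440) + m) = 1/((484839 + 68440) + 427616/367) = 1/(553279 + 427616/367) = 1/(203481009/367) = 367/203481009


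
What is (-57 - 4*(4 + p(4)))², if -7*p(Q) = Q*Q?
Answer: 199809/49 ≈ 4077.7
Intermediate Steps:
p(Q) = -Q²/7 (p(Q) = -Q*Q/7 = -Q²/7)
(-57 - 4*(4 + p(4)))² = (-57 - 4*(4 - ⅐*4²))² = (-57 - 4*(4 - ⅐*16))² = (-57 - 4*(4 - 16/7))² = (-57 - 4*12/7)² = (-57 - 48/7)² = (-447/7)² = 199809/49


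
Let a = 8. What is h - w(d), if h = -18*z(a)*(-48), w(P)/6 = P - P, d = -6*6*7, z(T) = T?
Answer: 6912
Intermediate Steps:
d = -252 (d = -36*7 = -252)
w(P) = 0 (w(P) = 6*(P - P) = 6*0 = 0)
h = 6912 (h = -18*8*(-48) = -144*(-48) = 6912)
h - w(d) = 6912 - 1*0 = 6912 + 0 = 6912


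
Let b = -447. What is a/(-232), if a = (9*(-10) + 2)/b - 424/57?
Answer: 7688/246297 ≈ 0.031214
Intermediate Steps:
a = -61504/8493 (a = (9*(-10) + 2)/(-447) - 424/57 = (-90 + 2)*(-1/447) - 424*1/57 = -88*(-1/447) - 424/57 = 88/447 - 424/57 = -61504/8493 ≈ -7.2417)
a/(-232) = -61504/8493/(-232) = -61504/8493*(-1/232) = 7688/246297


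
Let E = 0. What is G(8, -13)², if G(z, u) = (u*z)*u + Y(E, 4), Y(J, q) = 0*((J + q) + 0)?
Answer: 1827904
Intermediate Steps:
Y(J, q) = 0 (Y(J, q) = 0*(J + q) = 0)
G(z, u) = z*u² (G(z, u) = (u*z)*u + 0 = z*u² + 0 = z*u²)
G(8, -13)² = (8*(-13)²)² = (8*169)² = 1352² = 1827904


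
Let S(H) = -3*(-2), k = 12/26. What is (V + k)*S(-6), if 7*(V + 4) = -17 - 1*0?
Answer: -3258/91 ≈ -35.802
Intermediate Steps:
k = 6/13 (k = 12*(1/26) = 6/13 ≈ 0.46154)
V = -45/7 (V = -4 + (-17 - 1*0)/7 = -4 + (-17 + 0)/7 = -4 + (⅐)*(-17) = -4 - 17/7 = -45/7 ≈ -6.4286)
S(H) = 6
(V + k)*S(-6) = (-45/7 + 6/13)*6 = -543/91*6 = -3258/91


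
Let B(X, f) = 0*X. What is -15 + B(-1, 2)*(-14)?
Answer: -15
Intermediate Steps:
B(X, f) = 0
-15 + B(-1, 2)*(-14) = -15 + 0*(-14) = -15 + 0 = -15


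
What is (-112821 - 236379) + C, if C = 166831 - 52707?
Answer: -235076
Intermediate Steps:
C = 114124
(-112821 - 236379) + C = (-112821 - 236379) + 114124 = -349200 + 114124 = -235076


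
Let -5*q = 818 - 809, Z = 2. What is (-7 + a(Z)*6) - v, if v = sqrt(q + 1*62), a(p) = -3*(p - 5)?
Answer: 47 - sqrt(1505)/5 ≈ 39.241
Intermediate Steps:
a(p) = 15 - 3*p (a(p) = -3*(-5 + p) = 15 - 3*p)
q = -9/5 (q = -(818 - 809)/5 = -1/5*9 = -9/5 ≈ -1.8000)
v = sqrt(1505)/5 (v = sqrt(-9/5 + 1*62) = sqrt(-9/5 + 62) = sqrt(301/5) = sqrt(1505)/5 ≈ 7.7589)
(-7 + a(Z)*6) - v = (-7 + (15 - 3*2)*6) - sqrt(1505)/5 = (-7 + (15 - 6)*6) - sqrt(1505)/5 = (-7 + 9*6) - sqrt(1505)/5 = (-7 + 54) - sqrt(1505)/5 = 47 - sqrt(1505)/5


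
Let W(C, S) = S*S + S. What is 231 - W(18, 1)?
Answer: 229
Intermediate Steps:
W(C, S) = S + S**2 (W(C, S) = S**2 + S = S + S**2)
231 - W(18, 1) = 231 - (1 + 1) = 231 - 2 = 229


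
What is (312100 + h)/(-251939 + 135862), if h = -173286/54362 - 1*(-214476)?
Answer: -14312775613/3155088937 ≈ -4.5364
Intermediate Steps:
h = 5829585513/27181 (h = -173286*1/54362 + 214476 = -86643/27181 + 214476 = 5829585513/27181 ≈ 2.1447e+5)
(312100 + h)/(-251939 + 135862) = (312100 + 5829585513/27181)/(-251939 + 135862) = (14312775613/27181)/(-116077) = (14312775613/27181)*(-1/116077) = -14312775613/3155088937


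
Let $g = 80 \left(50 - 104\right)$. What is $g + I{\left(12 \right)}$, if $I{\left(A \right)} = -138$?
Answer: $-4458$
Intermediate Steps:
$g = -4320$ ($g = 80 \left(-54\right) = -4320$)
$g + I{\left(12 \right)} = -4320 - 138 = -4458$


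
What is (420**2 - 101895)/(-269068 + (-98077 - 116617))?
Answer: -24835/161254 ≈ -0.15401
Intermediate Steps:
(420**2 - 101895)/(-269068 + (-98077 - 116617)) = (176400 - 101895)/(-269068 - 214694) = 74505/(-483762) = 74505*(-1/483762) = -24835/161254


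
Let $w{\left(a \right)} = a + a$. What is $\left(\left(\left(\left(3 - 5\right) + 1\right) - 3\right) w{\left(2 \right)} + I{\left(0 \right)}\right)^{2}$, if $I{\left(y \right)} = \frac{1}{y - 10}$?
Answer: $\frac{25921}{100} \approx 259.21$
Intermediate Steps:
$w{\left(a \right)} = 2 a$
$I{\left(y \right)} = \frac{1}{-10 + y}$ ($I{\left(y \right)} = \frac{1}{y - 10} = \frac{1}{-10 + y}$)
$\left(\left(\left(\left(3 - 5\right) + 1\right) - 3\right) w{\left(2 \right)} + I{\left(0 \right)}\right)^{2} = \left(\left(\left(\left(3 - 5\right) + 1\right) - 3\right) 2 \cdot 2 + \frac{1}{-10 + 0}\right)^{2} = \left(\left(\left(-2 + 1\right) - 3\right) 4 + \frac{1}{-10}\right)^{2} = \left(\left(-1 - 3\right) 4 - \frac{1}{10}\right)^{2} = \left(\left(-4\right) 4 - \frac{1}{10}\right)^{2} = \left(-16 - \frac{1}{10}\right)^{2} = \left(- \frac{161}{10}\right)^{2} = \frac{25921}{100}$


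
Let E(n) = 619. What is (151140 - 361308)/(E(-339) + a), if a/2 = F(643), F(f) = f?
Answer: -70056/635 ≈ -110.32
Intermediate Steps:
a = 1286 (a = 2*643 = 1286)
(151140 - 361308)/(E(-339) + a) = (151140 - 361308)/(619 + 1286) = -210168/1905 = -210168*1/1905 = -70056/635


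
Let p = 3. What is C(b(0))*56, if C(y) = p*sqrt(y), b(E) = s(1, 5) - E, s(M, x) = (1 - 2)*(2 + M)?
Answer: 168*I*sqrt(3) ≈ 290.98*I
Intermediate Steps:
s(M, x) = -2 - M (s(M, x) = -(2 + M) = -2 - M)
b(E) = -3 - E (b(E) = (-2 - 1*1) - E = (-2 - 1) - E = -3 - E)
C(y) = 3*sqrt(y)
C(b(0))*56 = (3*sqrt(-3 - 1*0))*56 = (3*sqrt(-3 + 0))*56 = (3*sqrt(-3))*56 = (3*(I*sqrt(3)))*56 = (3*I*sqrt(3))*56 = 168*I*sqrt(3)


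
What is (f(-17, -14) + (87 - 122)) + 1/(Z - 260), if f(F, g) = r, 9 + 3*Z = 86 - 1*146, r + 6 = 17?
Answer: -6793/283 ≈ -24.004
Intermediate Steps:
r = 11 (r = -6 + 17 = 11)
Z = -23 (Z = -3 + (86 - 1*146)/3 = -3 + (86 - 146)/3 = -3 + (1/3)*(-60) = -3 - 20 = -23)
f(F, g) = 11
(f(-17, -14) + (87 - 122)) + 1/(Z - 260) = (11 + (87 - 122)) + 1/(-23 - 260) = (11 - 35) + 1/(-283) = -24 - 1/283 = -6793/283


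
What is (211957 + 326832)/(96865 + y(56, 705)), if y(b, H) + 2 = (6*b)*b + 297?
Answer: 538789/115976 ≈ 4.6457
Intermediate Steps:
y(b, H) = 295 + 6*b**2 (y(b, H) = -2 + ((6*b)*b + 297) = -2 + (6*b**2 + 297) = -2 + (297 + 6*b**2) = 295 + 6*b**2)
(211957 + 326832)/(96865 + y(56, 705)) = (211957 + 326832)/(96865 + (295 + 6*56**2)) = 538789/(96865 + (295 + 6*3136)) = 538789/(96865 + (295 + 18816)) = 538789/(96865 + 19111) = 538789/115976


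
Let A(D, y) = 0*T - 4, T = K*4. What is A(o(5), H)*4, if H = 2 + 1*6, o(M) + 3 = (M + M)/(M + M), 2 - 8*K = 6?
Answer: -16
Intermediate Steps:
K = -½ (K = ¼ - ⅛*6 = ¼ - ¾ = -½ ≈ -0.50000)
T = -2 (T = -½*4 = -2)
o(M) = -2 (o(M) = -3 + (M + M)/(M + M) = -3 + (2*M)/((2*M)) = -3 + (2*M)*(1/(2*M)) = -3 + 1 = -2)
H = 8 (H = 2 + 6 = 8)
A(D, y) = -4 (A(D, y) = 0*(-2) - 4 = 0 - 4 = -4)
A(o(5), H)*4 = -4*4 = -16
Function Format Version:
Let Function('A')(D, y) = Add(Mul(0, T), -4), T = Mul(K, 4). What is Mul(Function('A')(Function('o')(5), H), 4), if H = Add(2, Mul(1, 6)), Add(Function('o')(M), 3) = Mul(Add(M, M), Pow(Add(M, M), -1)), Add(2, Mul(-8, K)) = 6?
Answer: -16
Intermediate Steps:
K = Rational(-1, 2) (K = Add(Rational(1, 4), Mul(Rational(-1, 8), 6)) = Add(Rational(1, 4), Rational(-3, 4)) = Rational(-1, 2) ≈ -0.50000)
T = -2 (T = Mul(Rational(-1, 2), 4) = -2)
Function('o')(M) = -2 (Function('o')(M) = Add(-3, Mul(Add(M, M), Pow(Add(M, M), -1))) = Add(-3, Mul(Mul(2, M), Pow(Mul(2, M), -1))) = Add(-3, Mul(Mul(2, M), Mul(Rational(1, 2), Pow(M, -1)))) = Add(-3, 1) = -2)
H = 8 (H = Add(2, 6) = 8)
Function('A')(D, y) = -4 (Function('A')(D, y) = Add(Mul(0, -2), -4) = Add(0, -4) = -4)
Mul(Function('A')(Function('o')(5), H), 4) = Mul(-4, 4) = -16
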